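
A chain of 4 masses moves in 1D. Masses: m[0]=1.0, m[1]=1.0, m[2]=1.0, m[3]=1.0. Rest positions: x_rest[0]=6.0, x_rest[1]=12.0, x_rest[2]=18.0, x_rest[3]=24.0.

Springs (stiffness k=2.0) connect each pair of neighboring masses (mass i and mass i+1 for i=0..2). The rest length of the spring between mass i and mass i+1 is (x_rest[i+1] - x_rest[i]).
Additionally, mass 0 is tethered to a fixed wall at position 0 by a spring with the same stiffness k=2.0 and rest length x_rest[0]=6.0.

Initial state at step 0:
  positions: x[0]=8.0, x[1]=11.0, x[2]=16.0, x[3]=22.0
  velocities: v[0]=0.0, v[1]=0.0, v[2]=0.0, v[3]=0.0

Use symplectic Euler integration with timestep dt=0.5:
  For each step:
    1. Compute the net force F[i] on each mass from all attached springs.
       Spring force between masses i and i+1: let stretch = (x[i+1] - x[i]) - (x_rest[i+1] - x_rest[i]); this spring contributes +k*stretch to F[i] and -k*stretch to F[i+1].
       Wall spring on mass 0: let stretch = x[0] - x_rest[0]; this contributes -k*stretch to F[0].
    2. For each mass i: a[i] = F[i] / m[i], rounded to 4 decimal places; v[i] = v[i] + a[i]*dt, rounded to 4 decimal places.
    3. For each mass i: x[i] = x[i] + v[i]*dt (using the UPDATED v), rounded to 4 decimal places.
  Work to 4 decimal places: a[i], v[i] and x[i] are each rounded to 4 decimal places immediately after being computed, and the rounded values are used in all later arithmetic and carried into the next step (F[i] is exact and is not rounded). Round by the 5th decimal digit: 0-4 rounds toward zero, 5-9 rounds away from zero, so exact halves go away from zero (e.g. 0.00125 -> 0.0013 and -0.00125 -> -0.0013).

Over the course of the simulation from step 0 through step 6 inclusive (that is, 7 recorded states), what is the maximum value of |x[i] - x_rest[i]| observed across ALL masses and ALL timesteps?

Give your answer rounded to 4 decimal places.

Step 0: x=[8.0000 11.0000 16.0000 22.0000] v=[0.0000 0.0000 0.0000 0.0000]
Step 1: x=[5.5000 12.0000 16.5000 22.0000] v=[-5.0000 2.0000 1.0000 0.0000]
Step 2: x=[3.5000 12.0000 17.5000 22.2500] v=[-4.0000 0.0000 2.0000 0.5000]
Step 3: x=[4.0000 10.5000 18.1250 23.1250] v=[1.0000 -3.0000 1.2500 1.7500]
Step 4: x=[5.7500 9.5625 17.4375 24.5000] v=[3.5000 -1.8750 -1.3750 2.7500]
Step 5: x=[6.5313 10.6563 16.3438 25.3438] v=[1.5625 2.1875 -2.1875 1.6875]
Step 6: x=[6.1094 12.5313 16.9063 24.6876] v=[-0.8438 3.7500 1.1250 -1.3125]
Max displacement = 2.5000

Answer: 2.5000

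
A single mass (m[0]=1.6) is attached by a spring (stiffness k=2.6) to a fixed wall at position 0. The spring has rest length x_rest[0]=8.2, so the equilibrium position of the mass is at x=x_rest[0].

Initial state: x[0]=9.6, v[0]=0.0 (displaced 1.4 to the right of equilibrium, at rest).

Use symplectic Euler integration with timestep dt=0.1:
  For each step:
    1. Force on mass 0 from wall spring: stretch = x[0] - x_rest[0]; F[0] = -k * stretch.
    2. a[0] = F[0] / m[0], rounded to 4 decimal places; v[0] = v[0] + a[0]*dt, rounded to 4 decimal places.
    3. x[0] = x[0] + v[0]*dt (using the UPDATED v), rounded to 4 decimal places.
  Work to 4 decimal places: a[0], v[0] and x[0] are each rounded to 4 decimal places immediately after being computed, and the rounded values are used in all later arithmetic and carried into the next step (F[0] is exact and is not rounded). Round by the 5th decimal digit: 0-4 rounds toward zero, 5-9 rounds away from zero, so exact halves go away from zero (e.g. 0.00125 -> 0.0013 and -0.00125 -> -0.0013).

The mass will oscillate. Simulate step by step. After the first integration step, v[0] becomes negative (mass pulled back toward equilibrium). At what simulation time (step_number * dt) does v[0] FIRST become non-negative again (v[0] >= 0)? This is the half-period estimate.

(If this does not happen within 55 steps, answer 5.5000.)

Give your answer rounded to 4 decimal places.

Answer: 2.5000

Derivation:
Step 0: x=[9.6000] v=[0.0000]
Step 1: x=[9.5773] v=[-0.2275]
Step 2: x=[9.5322] v=[-0.4513]
Step 3: x=[9.4654] v=[-0.6678]
Step 4: x=[9.3781] v=[-0.8734]
Step 5: x=[9.2716] v=[-1.0648]
Step 6: x=[9.1477] v=[-1.2389]
Step 7: x=[9.0084] v=[-1.3929]
Step 8: x=[8.8560] v=[-1.5243]
Step 9: x=[8.6929] v=[-1.6309]
Step 10: x=[8.5218] v=[-1.7110]
Step 11: x=[8.3455] v=[-1.7633]
Step 12: x=[8.1668] v=[-1.7869]
Step 13: x=[7.9887] v=[-1.7815]
Step 14: x=[7.8140] v=[-1.7472]
Step 15: x=[7.6456] v=[-1.6845]
Step 16: x=[7.4862] v=[-1.5944]
Step 17: x=[7.3384] v=[-1.4784]
Step 18: x=[7.2046] v=[-1.3384]
Step 19: x=[7.0869] v=[-1.1767]
Step 20: x=[6.9873] v=[-0.9958]
Step 21: x=[6.9074] v=[-0.7987]
Step 22: x=[6.8485] v=[-0.5887]
Step 23: x=[6.8116] v=[-0.3691]
Step 24: x=[6.7973] v=[-0.1435]
Step 25: x=[6.8057] v=[0.0844]
First v>=0 after going negative at step 25, time=2.5000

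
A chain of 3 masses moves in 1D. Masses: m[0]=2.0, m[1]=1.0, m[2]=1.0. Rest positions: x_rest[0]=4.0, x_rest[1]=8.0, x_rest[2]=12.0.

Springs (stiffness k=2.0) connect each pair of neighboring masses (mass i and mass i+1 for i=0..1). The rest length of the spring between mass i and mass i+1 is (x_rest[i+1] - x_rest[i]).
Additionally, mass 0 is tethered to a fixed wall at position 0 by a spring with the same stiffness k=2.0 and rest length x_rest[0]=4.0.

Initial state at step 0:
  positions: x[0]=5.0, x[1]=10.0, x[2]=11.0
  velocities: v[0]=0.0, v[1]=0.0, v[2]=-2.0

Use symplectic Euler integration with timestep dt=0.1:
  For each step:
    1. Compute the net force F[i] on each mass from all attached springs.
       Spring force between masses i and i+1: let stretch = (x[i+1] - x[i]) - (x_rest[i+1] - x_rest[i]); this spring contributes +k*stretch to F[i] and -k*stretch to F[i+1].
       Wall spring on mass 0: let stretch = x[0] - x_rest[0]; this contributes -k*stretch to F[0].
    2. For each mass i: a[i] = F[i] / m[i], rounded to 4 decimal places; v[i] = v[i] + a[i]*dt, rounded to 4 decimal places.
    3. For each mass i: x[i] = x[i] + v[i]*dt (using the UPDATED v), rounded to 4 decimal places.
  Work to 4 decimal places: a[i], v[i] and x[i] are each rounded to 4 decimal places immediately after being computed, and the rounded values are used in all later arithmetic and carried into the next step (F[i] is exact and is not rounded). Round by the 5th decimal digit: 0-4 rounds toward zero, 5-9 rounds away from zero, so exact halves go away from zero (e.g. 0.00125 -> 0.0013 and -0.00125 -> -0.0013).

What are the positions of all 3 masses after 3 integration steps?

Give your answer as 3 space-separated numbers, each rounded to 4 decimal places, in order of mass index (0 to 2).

Step 0: x=[5.0000 10.0000 11.0000] v=[0.0000 0.0000 -2.0000]
Step 1: x=[5.0000 9.9200 10.8600] v=[0.0000 -0.8000 -1.4000]
Step 2: x=[4.9992 9.7604 10.7812] v=[-0.0080 -1.5960 -0.7880]
Step 3: x=[4.9960 9.5260 10.7620] v=[-0.0318 -2.3441 -0.1922]

Answer: 4.9960 9.5260 10.7620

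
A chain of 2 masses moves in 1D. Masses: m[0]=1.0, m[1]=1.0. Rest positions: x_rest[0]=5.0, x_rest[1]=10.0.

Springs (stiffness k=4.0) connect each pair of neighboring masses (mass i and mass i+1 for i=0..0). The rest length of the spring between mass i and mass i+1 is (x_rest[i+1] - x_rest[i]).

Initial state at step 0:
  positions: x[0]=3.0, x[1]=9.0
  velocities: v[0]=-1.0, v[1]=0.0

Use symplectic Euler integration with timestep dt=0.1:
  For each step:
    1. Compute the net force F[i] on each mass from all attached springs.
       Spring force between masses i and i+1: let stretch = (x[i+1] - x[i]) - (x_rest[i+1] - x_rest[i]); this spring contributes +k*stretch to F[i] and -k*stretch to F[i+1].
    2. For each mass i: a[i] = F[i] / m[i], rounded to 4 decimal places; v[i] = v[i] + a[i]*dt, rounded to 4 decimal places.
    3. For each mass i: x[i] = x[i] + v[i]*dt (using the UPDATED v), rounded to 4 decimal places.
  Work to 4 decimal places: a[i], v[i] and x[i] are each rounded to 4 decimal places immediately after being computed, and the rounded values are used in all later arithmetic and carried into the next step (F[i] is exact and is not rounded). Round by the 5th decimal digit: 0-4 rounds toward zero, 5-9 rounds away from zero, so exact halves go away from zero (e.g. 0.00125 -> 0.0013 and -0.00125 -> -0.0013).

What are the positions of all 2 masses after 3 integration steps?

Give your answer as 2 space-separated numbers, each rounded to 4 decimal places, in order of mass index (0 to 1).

Answer: 2.9399 8.7601

Derivation:
Step 0: x=[3.0000 9.0000] v=[-1.0000 0.0000]
Step 1: x=[2.9400 8.9600] v=[-0.6000 -0.4000]
Step 2: x=[2.9208 8.8792] v=[-0.1920 -0.8080]
Step 3: x=[2.9399 8.7601] v=[0.1914 -1.1914]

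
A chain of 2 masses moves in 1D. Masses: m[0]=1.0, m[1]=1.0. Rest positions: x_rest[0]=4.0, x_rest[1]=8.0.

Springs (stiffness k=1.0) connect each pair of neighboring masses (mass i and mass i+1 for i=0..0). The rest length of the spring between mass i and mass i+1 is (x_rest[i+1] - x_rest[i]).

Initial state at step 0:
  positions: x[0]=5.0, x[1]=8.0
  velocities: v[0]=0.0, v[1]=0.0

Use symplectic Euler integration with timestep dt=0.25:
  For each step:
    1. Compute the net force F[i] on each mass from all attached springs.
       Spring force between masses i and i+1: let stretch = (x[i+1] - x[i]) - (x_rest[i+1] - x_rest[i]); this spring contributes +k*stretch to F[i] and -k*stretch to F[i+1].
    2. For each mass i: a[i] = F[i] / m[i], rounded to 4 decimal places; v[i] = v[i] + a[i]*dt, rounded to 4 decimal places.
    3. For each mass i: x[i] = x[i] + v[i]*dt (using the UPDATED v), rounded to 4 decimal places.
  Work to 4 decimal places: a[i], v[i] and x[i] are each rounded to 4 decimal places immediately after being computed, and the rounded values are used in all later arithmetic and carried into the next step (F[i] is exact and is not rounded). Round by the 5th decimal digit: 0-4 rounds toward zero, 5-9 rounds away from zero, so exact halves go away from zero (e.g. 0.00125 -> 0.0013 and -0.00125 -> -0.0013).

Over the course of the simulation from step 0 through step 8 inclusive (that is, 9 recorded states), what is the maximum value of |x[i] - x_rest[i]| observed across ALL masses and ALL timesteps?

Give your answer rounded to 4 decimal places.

Answer: 1.0044

Derivation:
Step 0: x=[5.0000 8.0000] v=[0.0000 0.0000]
Step 1: x=[4.9375 8.0625] v=[-0.2500 0.2500]
Step 2: x=[4.8203 8.1797] v=[-0.4688 0.4688]
Step 3: x=[4.6631 8.3370] v=[-0.6290 0.6290]
Step 4: x=[4.4855 8.5146] v=[-0.7105 0.7105]
Step 5: x=[4.3097 8.6904] v=[-0.7032 0.7032]
Step 6: x=[4.1577 8.8424] v=[-0.6080 0.6080]
Step 7: x=[4.0485 8.9516] v=[-0.4368 0.4368]
Step 8: x=[3.9958 9.0044] v=[-0.2110 0.2110]
Max displacement = 1.0044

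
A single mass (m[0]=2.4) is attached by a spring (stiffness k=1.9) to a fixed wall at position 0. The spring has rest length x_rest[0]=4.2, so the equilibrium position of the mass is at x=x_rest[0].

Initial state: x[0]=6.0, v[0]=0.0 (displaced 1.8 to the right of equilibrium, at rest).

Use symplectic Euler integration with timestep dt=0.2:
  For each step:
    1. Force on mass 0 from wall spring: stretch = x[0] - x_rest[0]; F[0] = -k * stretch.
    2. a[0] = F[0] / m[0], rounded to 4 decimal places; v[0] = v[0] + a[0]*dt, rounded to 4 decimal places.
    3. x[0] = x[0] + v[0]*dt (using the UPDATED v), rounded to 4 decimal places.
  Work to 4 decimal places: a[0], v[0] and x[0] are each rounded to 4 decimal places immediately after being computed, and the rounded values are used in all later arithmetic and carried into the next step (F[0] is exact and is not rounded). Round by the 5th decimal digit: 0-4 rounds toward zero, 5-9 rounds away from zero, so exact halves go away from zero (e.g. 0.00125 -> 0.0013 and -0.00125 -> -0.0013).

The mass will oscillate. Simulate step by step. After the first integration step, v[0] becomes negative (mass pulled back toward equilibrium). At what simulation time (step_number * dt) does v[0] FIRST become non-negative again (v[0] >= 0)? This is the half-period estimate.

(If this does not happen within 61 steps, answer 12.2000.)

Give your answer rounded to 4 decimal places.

Step 0: x=[6.0000] v=[0.0000]
Step 1: x=[5.9430] v=[-0.2850]
Step 2: x=[5.8308] v=[-0.5610]
Step 3: x=[5.6670] v=[-0.8192]
Step 4: x=[5.4567] v=[-1.0515]
Step 5: x=[5.2066] v=[-1.2505]
Step 6: x=[4.9246] v=[-1.4099]
Step 7: x=[4.6197] v=[-1.5246]
Step 8: x=[4.3015] v=[-1.5911]
Step 9: x=[3.9801] v=[-1.6072]
Step 10: x=[3.6656] v=[-1.5724]
Step 11: x=[3.3680] v=[-1.4878]
Step 12: x=[3.0968] v=[-1.3561]
Step 13: x=[2.8605] v=[-1.1814]
Step 14: x=[2.6666] v=[-0.9693]
Step 15: x=[2.5213] v=[-0.7265]
Step 16: x=[2.4292] v=[-0.4607]
Step 17: x=[2.3931] v=[-0.1803]
Step 18: x=[2.4143] v=[0.1058]
First v>=0 after going negative at step 18, time=3.6000

Answer: 3.6000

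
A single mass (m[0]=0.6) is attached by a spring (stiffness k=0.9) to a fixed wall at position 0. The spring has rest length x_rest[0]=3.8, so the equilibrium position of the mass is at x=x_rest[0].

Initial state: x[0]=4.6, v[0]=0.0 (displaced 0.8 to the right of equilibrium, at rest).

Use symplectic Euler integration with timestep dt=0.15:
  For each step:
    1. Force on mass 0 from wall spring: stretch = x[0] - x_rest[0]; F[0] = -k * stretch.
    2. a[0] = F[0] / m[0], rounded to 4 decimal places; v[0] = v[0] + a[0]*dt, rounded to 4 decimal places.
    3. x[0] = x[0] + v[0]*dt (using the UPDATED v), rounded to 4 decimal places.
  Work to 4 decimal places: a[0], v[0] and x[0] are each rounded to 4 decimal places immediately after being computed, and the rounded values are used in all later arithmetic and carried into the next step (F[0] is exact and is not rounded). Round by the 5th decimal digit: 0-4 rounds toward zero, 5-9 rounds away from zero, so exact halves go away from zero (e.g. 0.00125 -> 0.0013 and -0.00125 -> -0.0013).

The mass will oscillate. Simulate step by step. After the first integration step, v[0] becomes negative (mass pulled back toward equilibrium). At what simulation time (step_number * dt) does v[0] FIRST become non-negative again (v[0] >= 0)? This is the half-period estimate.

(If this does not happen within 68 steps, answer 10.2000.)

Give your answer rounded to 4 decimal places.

Step 0: x=[4.6000] v=[0.0000]
Step 1: x=[4.5730] v=[-0.1800]
Step 2: x=[4.5199] v=[-0.3539]
Step 3: x=[4.4425] v=[-0.5159]
Step 4: x=[4.3434] v=[-0.6605]
Step 5: x=[4.2260] v=[-0.7828]
Step 6: x=[4.0942] v=[-0.8787]
Step 7: x=[3.9525] v=[-0.9449]
Step 8: x=[3.8056] v=[-0.9792]
Step 9: x=[3.6585] v=[-0.9805]
Step 10: x=[3.5162] v=[-0.9487]
Step 11: x=[3.3835] v=[-0.8848]
Step 12: x=[3.2648] v=[-0.7911]
Step 13: x=[3.1642] v=[-0.6707]
Step 14: x=[3.0851] v=[-0.5276]
Step 15: x=[3.0301] v=[-0.3667]
Step 16: x=[3.0011] v=[-0.1935]
Step 17: x=[2.9990] v=[-0.0137]
Step 18: x=[3.0240] v=[0.1665]
First v>=0 after going negative at step 18, time=2.7000

Answer: 2.7000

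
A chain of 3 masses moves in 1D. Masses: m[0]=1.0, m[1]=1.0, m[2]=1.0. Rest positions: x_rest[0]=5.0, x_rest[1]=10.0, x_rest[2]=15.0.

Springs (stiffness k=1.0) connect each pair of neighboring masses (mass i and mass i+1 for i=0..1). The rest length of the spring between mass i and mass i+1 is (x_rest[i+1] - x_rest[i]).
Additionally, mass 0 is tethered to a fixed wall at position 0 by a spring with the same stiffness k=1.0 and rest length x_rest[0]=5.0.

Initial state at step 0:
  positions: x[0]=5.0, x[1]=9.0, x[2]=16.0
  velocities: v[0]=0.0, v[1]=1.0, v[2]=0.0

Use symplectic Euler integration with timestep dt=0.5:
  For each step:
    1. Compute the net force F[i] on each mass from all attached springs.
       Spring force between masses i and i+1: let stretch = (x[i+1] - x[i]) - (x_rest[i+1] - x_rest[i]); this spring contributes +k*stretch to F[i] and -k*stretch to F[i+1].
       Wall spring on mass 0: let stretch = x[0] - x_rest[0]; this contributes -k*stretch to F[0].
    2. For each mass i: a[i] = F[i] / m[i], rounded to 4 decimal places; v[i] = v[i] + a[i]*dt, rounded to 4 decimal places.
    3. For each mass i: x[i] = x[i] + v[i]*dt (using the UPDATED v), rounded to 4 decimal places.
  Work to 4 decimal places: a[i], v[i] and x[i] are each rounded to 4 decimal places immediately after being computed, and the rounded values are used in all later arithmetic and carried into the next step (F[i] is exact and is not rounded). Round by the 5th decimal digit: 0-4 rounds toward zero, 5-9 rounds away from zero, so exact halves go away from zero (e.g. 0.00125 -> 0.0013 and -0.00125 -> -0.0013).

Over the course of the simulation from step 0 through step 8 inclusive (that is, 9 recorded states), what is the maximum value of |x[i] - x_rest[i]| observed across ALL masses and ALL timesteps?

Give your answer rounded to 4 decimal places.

Answer: 1.8125

Derivation:
Step 0: x=[5.0000 9.0000 16.0000] v=[0.0000 1.0000 0.0000]
Step 1: x=[4.7500 10.2500 15.5000] v=[-0.5000 2.5000 -1.0000]
Step 2: x=[4.6875 11.4375 14.9375] v=[-0.1250 2.3750 -1.1250]
Step 3: x=[5.1407 11.8125 14.7500] v=[0.9063 0.7500 -0.3750]
Step 4: x=[5.9767 11.2539 15.0782] v=[1.6719 -1.1172 0.6563]
Step 5: x=[6.6378 10.3321 15.7003] v=[1.3222 -1.8437 1.2442]
Step 6: x=[6.5630 9.8287 16.2304] v=[-0.1496 -1.0068 1.0601]
Step 7: x=[5.6639 10.1093 16.4101] v=[-1.7983 0.5612 0.3593]
Step 8: x=[4.4601 10.8538 16.2646] v=[-2.4076 1.4889 -0.2911]
Max displacement = 1.8125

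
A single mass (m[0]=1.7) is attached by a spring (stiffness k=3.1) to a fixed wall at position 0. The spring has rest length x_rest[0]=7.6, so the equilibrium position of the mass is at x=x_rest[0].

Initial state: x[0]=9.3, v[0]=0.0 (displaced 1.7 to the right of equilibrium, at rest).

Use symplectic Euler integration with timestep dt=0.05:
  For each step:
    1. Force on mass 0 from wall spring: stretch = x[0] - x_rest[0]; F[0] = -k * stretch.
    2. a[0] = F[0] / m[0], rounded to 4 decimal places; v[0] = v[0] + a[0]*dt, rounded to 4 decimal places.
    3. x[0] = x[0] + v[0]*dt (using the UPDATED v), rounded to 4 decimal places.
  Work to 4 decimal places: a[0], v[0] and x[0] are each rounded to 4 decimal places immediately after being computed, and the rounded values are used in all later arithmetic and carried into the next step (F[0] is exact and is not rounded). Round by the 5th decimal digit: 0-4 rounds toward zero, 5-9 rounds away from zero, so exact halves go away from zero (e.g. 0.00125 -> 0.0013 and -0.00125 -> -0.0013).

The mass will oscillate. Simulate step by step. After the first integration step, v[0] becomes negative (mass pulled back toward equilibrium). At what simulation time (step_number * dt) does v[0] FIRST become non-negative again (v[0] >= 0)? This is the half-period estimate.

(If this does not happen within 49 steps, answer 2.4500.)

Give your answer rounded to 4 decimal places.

Answer: 2.3500

Derivation:
Step 0: x=[9.3000] v=[0.0000]
Step 1: x=[9.2923] v=[-0.1550]
Step 2: x=[9.2768] v=[-0.3093]
Step 3: x=[9.2537] v=[-0.4622]
Step 4: x=[9.2231] v=[-0.6130]
Step 5: x=[9.1851] v=[-0.7610]
Step 6: x=[9.1398] v=[-0.9055]
Step 7: x=[9.0875] v=[-1.0459]
Step 8: x=[9.0284] v=[-1.1815]
Step 9: x=[8.9628] v=[-1.3117]
Step 10: x=[8.8910] v=[-1.4360]
Step 11: x=[8.8133] v=[-1.5537]
Step 12: x=[8.7301] v=[-1.6643]
Step 13: x=[8.6417] v=[-1.7673]
Step 14: x=[8.5486] v=[-1.8623]
Step 15: x=[8.4512] v=[-1.9488]
Step 16: x=[8.3499] v=[-2.0264]
Step 17: x=[8.2452] v=[-2.0948]
Step 18: x=[8.1375] v=[-2.1536]
Step 19: x=[8.0274] v=[-2.2026]
Step 20: x=[7.9153] v=[-2.2416]
Step 21: x=[7.8018] v=[-2.2704]
Step 22: x=[7.6874] v=[-2.2888]
Step 23: x=[7.5726] v=[-2.2968]
Step 24: x=[7.4579] v=[-2.2943]
Step 25: x=[7.3438] v=[-2.2813]
Step 26: x=[7.2309] v=[-2.2579]
Step 27: x=[7.1197] v=[-2.2242]
Step 28: x=[7.0107] v=[-2.1804]
Step 29: x=[6.9044] v=[-2.1267]
Step 30: x=[6.8012] v=[-2.0633]
Step 31: x=[6.7017] v=[-1.9905]
Step 32: x=[6.6063] v=[-1.9086]
Step 33: x=[6.5154] v=[-1.8180]
Step 34: x=[6.4294] v=[-1.7191]
Step 35: x=[6.3488] v=[-1.6124]
Step 36: x=[6.2739] v=[-1.4983]
Step 37: x=[6.2050] v=[-1.3774]
Step 38: x=[6.1425] v=[-1.2502]
Step 39: x=[6.0866] v=[-1.1173]
Step 40: x=[6.0376] v=[-0.9793]
Step 41: x=[5.9958] v=[-0.8368]
Step 42: x=[5.9613] v=[-0.6905]
Step 43: x=[5.9342] v=[-0.5411]
Step 44: x=[5.9147] v=[-0.3892]
Step 45: x=[5.9029] v=[-0.2355]
Step 46: x=[5.8989] v=[-0.0808]
Step 47: x=[5.9026] v=[0.0743]
First v>=0 after going negative at step 47, time=2.3500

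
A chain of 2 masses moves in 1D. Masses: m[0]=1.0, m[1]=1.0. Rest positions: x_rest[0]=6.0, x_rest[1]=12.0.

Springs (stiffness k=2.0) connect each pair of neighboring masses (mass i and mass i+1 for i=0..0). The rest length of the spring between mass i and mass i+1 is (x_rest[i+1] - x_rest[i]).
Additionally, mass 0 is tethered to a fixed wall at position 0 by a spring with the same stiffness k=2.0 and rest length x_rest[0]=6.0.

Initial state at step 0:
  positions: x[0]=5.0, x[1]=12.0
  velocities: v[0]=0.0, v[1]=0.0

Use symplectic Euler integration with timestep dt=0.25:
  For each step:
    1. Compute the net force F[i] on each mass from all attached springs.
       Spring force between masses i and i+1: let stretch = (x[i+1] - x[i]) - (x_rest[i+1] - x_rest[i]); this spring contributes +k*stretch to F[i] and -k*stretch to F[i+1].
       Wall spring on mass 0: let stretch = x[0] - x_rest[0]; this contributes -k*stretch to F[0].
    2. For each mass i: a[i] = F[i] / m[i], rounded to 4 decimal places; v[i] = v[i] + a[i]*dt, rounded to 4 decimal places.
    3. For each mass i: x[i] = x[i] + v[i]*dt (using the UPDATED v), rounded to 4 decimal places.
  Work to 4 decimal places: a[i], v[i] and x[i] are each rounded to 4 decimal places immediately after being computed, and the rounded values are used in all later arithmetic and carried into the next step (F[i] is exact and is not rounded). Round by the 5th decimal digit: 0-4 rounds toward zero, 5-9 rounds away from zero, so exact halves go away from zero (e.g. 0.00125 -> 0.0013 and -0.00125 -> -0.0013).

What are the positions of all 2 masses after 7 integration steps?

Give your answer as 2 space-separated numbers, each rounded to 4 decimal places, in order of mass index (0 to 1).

Answer: 6.2867 11.8672

Derivation:
Step 0: x=[5.0000 12.0000] v=[0.0000 0.0000]
Step 1: x=[5.2500 11.8750] v=[1.0000 -0.5000]
Step 2: x=[5.6719 11.6719] v=[1.6875 -0.8125]
Step 3: x=[6.1348 11.4688] v=[1.8516 -0.8125]
Step 4: x=[6.4976 11.3489] v=[1.4512 -0.4795]
Step 5: x=[6.6546 11.3726] v=[0.6281 0.0949]
Step 6: x=[6.5696 11.5566] v=[-0.3402 0.7359]
Step 7: x=[6.2867 11.8672] v=[-1.1315 1.2424]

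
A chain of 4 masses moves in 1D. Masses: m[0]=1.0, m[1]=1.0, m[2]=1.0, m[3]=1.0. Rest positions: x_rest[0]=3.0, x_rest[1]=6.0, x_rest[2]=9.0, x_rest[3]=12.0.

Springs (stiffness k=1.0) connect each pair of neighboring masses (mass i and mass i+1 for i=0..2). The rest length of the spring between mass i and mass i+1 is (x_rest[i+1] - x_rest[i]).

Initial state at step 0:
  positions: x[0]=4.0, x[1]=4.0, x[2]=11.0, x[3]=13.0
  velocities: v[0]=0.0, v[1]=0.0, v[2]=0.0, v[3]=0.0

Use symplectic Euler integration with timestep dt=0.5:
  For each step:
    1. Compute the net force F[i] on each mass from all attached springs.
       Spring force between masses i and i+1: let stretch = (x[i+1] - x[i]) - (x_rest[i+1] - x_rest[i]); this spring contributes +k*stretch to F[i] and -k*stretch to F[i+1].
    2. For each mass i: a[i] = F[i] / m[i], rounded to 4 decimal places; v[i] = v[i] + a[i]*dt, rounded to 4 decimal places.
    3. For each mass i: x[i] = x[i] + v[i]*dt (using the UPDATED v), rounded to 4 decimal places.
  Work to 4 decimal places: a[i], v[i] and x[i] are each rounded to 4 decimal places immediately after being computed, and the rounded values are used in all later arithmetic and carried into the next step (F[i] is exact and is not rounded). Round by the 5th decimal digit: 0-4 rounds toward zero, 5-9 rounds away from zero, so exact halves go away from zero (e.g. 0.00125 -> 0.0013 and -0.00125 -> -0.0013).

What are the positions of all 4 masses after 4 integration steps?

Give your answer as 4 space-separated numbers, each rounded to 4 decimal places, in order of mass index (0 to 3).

Step 0: x=[4.0000 4.0000 11.0000 13.0000] v=[0.0000 0.0000 0.0000 0.0000]
Step 1: x=[3.2500 5.7500 9.7500 13.2500] v=[-1.5000 3.5000 -2.5000 0.5000]
Step 2: x=[2.3750 7.8750 8.3750 13.3750] v=[-1.7500 4.2500 -2.7500 0.2500]
Step 3: x=[2.1250 8.7500 8.1250 13.0000] v=[-0.5000 1.7500 -0.5000 -0.7500]
Step 4: x=[2.7813 7.8125 9.2500 12.1563] v=[1.3125 -1.8750 2.2500 -1.6875]

Answer: 2.7813 7.8125 9.2500 12.1563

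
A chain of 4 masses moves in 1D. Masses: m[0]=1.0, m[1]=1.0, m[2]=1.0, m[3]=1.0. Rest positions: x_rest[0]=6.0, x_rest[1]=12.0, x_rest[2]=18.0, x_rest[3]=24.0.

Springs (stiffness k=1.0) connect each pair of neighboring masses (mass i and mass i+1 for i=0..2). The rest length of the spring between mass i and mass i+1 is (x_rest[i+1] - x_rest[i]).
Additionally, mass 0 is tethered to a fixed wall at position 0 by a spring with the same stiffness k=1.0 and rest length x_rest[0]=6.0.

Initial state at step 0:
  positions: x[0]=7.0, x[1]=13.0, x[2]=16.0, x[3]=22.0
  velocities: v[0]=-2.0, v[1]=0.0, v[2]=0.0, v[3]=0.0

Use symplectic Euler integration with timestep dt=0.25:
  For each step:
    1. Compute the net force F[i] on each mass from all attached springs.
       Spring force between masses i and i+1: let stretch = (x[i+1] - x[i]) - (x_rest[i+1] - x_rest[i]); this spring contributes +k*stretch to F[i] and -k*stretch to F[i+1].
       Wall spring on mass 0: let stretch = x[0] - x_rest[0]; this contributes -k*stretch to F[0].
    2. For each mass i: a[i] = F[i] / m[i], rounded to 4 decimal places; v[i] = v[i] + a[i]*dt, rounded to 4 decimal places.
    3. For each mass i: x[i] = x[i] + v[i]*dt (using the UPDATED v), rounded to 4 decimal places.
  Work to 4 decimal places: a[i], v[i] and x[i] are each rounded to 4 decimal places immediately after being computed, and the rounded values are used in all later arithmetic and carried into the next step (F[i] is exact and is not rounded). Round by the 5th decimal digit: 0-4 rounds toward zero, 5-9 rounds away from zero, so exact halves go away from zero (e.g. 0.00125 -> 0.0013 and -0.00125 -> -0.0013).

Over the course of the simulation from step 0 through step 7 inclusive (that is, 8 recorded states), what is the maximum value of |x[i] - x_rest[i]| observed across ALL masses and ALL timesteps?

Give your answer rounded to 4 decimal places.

Step 0: x=[7.0000 13.0000 16.0000 22.0000] v=[-2.0000 0.0000 0.0000 0.0000]
Step 1: x=[6.4375 12.8125 16.1875 22.0000] v=[-2.2500 -0.7500 0.7500 0.0000]
Step 2: x=[5.8711 12.4375 16.5274 22.0117] v=[-2.2656 -1.5000 1.3594 0.0469]
Step 3: x=[5.3482 11.9077 16.9544 22.0557] v=[-2.0918 -2.1191 1.7080 0.1758]
Step 4: x=[4.9010 11.2834 17.3848 22.1558] v=[-1.7890 -2.4973 1.7217 0.4005]
Step 5: x=[4.5463 10.6415 17.7321 22.3328] v=[-1.4187 -2.5676 1.3891 0.7078]
Step 6: x=[4.2884 10.0618 17.9238 22.5972] v=[-1.0315 -2.3188 0.7666 1.0576]
Step 7: x=[4.1233 9.6126 17.9162 22.9445] v=[-0.6603 -1.7967 -0.0306 1.3893]
Max displacement = 2.3874

Answer: 2.3874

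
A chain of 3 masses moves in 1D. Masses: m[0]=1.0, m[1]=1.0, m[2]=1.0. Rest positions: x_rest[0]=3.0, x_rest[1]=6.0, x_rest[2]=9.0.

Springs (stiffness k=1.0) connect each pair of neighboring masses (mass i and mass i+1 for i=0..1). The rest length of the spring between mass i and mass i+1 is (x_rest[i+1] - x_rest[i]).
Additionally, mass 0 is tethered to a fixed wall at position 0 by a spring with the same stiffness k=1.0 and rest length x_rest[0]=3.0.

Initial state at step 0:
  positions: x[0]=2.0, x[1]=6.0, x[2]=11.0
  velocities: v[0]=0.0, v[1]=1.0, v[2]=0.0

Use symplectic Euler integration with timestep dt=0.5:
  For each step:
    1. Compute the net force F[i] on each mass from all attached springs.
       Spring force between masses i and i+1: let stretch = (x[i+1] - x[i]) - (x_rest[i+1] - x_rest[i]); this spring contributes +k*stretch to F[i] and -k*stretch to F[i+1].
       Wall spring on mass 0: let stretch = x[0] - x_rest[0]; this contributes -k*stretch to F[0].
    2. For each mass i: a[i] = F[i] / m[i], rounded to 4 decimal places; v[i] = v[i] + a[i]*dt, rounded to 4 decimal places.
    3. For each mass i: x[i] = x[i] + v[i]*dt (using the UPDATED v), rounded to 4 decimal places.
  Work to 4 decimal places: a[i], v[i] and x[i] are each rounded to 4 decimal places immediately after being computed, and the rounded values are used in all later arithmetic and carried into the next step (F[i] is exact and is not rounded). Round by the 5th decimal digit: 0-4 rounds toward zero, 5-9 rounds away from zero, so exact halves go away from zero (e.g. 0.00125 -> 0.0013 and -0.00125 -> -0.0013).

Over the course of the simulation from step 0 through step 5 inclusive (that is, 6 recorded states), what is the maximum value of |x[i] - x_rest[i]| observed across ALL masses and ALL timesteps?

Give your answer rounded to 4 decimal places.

Answer: 2.2188

Derivation:
Step 0: x=[2.0000 6.0000 11.0000] v=[0.0000 1.0000 0.0000]
Step 1: x=[2.5000 6.7500 10.5000] v=[1.0000 1.5000 -1.0000]
Step 2: x=[3.4375 7.3750 9.8125] v=[1.8750 1.2500 -1.3750]
Step 3: x=[4.5000 7.6250 9.2656] v=[2.1250 0.5000 -1.0938]
Step 4: x=[5.2188 7.5039 9.0586] v=[1.4375 -0.2422 -0.4141]
Step 5: x=[5.2041 7.2002 9.2129] v=[-0.0294 -0.6074 0.3086]
Max displacement = 2.2188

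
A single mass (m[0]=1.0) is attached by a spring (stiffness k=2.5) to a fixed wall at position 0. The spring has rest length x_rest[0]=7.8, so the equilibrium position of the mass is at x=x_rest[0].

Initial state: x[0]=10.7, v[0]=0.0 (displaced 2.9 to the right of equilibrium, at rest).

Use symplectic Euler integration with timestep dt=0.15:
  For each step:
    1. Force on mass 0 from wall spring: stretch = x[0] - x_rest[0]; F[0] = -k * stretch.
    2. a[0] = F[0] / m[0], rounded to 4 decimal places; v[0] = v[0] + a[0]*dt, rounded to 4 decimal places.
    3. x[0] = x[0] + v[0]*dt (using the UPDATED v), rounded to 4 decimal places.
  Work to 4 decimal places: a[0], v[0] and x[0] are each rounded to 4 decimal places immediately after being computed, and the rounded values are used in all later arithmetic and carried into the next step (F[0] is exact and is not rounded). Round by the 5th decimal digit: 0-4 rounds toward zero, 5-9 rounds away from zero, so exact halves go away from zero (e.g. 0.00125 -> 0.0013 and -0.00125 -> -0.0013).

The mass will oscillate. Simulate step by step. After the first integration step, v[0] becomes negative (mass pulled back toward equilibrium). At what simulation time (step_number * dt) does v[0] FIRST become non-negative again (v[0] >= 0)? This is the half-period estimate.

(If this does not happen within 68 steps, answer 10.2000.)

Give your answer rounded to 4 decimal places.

Answer: 2.1000

Derivation:
Step 0: x=[10.7000] v=[0.0000]
Step 1: x=[10.5369] v=[-1.0875]
Step 2: x=[10.2198] v=[-2.1138]
Step 3: x=[9.7666] v=[-3.0212]
Step 4: x=[9.2028] v=[-3.7587]
Step 5: x=[8.5601] v=[-4.2848]
Step 6: x=[7.8746] v=[-4.5698]
Step 7: x=[7.1849] v=[-4.5978]
Step 8: x=[6.5298] v=[-4.3671]
Step 9: x=[5.9462] v=[-3.8908]
Step 10: x=[5.4669] v=[-3.1956]
Step 11: x=[5.1188] v=[-2.3207]
Step 12: x=[4.9215] v=[-1.3153]
Step 13: x=[4.8861] v=[-0.2359]
Step 14: x=[5.0146] v=[0.8568]
First v>=0 after going negative at step 14, time=2.1000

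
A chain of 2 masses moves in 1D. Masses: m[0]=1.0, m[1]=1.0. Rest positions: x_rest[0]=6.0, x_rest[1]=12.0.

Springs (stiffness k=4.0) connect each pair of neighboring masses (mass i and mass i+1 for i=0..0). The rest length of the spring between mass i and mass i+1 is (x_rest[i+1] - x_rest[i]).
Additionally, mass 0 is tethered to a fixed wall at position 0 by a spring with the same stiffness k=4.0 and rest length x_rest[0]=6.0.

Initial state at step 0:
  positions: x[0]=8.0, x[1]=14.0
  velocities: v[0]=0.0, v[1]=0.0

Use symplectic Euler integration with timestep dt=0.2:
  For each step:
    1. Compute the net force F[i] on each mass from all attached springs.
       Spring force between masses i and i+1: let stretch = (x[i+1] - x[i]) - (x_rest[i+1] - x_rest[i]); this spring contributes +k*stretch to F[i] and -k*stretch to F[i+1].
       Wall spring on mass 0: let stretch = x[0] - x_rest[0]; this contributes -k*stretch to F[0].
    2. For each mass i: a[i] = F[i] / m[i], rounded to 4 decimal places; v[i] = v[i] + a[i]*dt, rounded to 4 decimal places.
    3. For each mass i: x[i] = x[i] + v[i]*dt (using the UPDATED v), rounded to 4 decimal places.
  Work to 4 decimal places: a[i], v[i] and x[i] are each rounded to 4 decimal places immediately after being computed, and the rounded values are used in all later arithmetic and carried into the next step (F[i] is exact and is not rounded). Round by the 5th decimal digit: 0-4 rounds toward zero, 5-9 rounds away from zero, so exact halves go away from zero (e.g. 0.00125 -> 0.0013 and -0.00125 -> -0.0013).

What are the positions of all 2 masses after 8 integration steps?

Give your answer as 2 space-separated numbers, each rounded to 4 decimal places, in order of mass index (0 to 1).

Step 0: x=[8.0000 14.0000] v=[0.0000 0.0000]
Step 1: x=[7.6800 14.0000] v=[-1.6000 0.0000]
Step 2: x=[7.1424 13.9488] v=[-2.6880 -0.2560]
Step 3: x=[6.5510 13.7686] v=[-2.9568 -0.9011]
Step 4: x=[6.0663 13.3936] v=[-2.4235 -1.8752]
Step 5: x=[5.7834 12.8062] v=[-1.4147 -2.9370]
Step 6: x=[5.6988 12.0552] v=[-0.4232 -3.7552]
Step 7: x=[5.7194 11.2471] v=[0.1029 -4.0403]
Step 8: x=[5.7093 10.5146] v=[-0.0505 -3.6625]

Answer: 5.7093 10.5146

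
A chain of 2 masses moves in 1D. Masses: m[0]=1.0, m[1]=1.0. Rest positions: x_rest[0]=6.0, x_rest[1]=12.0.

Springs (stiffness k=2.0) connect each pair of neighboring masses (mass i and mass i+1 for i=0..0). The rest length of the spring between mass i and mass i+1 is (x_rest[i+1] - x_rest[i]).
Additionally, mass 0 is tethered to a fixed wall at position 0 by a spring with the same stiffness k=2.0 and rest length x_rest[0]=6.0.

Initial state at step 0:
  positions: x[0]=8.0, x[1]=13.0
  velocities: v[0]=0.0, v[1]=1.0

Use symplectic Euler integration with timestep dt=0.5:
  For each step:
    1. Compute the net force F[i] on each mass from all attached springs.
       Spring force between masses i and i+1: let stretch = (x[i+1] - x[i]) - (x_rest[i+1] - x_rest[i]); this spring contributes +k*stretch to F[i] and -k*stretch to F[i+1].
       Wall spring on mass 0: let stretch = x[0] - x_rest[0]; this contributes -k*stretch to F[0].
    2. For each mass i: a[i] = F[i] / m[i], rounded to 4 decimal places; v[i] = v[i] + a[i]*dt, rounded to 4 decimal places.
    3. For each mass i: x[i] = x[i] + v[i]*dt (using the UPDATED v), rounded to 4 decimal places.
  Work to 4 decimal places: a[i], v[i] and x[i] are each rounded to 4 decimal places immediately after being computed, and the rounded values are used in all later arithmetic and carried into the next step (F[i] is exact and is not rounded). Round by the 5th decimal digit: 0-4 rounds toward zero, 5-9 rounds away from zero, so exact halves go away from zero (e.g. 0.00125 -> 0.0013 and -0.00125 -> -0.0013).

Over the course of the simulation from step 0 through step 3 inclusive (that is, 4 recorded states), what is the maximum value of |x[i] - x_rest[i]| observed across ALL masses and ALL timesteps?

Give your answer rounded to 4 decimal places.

Step 0: x=[8.0000 13.0000] v=[0.0000 1.0000]
Step 1: x=[6.5000 14.0000] v=[-3.0000 2.0000]
Step 2: x=[5.5000 14.2500] v=[-2.0000 0.5000]
Step 3: x=[6.1250 13.1250] v=[1.2500 -2.2500]
Max displacement = 2.2500

Answer: 2.2500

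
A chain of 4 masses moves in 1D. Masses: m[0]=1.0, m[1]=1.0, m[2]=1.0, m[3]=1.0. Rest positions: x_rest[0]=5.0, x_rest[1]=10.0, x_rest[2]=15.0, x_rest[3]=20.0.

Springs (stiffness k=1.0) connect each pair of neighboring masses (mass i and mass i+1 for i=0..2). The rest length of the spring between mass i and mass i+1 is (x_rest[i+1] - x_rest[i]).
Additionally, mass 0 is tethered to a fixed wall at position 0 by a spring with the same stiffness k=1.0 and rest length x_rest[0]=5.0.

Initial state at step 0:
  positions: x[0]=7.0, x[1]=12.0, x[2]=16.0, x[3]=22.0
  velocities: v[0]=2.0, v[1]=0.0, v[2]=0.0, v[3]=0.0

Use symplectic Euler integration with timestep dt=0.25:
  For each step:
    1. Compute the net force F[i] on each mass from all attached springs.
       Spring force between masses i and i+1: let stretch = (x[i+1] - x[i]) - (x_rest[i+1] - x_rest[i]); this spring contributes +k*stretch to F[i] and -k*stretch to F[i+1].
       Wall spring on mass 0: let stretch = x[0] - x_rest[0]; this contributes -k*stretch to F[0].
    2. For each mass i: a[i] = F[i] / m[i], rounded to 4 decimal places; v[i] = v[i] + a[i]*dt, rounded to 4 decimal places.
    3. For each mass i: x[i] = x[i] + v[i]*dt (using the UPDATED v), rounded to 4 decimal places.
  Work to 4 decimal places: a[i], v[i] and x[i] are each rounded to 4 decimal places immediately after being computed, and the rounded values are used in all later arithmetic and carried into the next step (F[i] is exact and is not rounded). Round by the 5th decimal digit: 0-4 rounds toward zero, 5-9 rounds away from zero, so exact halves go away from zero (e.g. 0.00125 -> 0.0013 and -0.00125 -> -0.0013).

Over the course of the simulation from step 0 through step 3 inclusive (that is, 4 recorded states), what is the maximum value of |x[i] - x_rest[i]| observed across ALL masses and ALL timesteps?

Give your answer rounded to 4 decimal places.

Answer: 2.5742

Derivation:
Step 0: x=[7.0000 12.0000 16.0000 22.0000] v=[2.0000 0.0000 0.0000 0.0000]
Step 1: x=[7.3750 11.9375 16.1250 21.9375] v=[1.5000 -0.2500 0.5000 -0.2500]
Step 2: x=[7.5742 11.8516 16.3516 21.8242] v=[0.7969 -0.3438 0.9063 -0.4531]
Step 3: x=[7.5674 11.7796 16.6390 21.6814] v=[-0.0273 -0.2882 1.1495 -0.5713]
Max displacement = 2.5742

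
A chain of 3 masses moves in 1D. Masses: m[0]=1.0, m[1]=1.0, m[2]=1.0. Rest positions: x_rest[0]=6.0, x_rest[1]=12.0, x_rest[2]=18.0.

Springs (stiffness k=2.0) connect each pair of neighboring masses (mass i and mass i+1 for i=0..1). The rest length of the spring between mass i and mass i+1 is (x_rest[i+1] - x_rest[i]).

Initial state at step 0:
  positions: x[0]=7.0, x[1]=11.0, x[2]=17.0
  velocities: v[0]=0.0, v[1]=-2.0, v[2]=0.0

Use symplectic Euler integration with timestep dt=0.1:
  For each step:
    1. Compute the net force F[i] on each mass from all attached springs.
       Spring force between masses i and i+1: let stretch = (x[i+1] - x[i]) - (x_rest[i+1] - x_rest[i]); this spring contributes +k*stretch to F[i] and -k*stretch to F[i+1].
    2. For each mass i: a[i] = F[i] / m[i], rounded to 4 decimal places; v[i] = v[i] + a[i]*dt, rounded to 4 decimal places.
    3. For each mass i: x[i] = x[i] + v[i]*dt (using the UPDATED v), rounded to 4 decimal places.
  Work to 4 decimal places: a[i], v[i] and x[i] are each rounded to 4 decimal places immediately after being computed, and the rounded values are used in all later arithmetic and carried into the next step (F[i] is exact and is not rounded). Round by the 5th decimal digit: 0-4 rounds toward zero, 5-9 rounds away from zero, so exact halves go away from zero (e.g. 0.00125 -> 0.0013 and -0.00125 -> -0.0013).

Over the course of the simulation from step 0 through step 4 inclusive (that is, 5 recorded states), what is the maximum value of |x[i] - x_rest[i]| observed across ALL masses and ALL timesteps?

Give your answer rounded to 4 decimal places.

Answer: 1.3578

Derivation:
Step 0: x=[7.0000 11.0000 17.0000] v=[0.0000 -2.0000 0.0000]
Step 1: x=[6.9600 10.8400 17.0000] v=[-0.4000 -1.6000 0.0000]
Step 2: x=[6.8776 10.7256 16.9968] v=[-0.8240 -1.1440 -0.0320]
Step 3: x=[6.7522 10.6597 16.9882] v=[-1.2544 -0.6594 -0.0862]
Step 4: x=[6.5849 10.6422 16.9730] v=[-1.6729 -0.1752 -0.1519]
Max displacement = 1.3578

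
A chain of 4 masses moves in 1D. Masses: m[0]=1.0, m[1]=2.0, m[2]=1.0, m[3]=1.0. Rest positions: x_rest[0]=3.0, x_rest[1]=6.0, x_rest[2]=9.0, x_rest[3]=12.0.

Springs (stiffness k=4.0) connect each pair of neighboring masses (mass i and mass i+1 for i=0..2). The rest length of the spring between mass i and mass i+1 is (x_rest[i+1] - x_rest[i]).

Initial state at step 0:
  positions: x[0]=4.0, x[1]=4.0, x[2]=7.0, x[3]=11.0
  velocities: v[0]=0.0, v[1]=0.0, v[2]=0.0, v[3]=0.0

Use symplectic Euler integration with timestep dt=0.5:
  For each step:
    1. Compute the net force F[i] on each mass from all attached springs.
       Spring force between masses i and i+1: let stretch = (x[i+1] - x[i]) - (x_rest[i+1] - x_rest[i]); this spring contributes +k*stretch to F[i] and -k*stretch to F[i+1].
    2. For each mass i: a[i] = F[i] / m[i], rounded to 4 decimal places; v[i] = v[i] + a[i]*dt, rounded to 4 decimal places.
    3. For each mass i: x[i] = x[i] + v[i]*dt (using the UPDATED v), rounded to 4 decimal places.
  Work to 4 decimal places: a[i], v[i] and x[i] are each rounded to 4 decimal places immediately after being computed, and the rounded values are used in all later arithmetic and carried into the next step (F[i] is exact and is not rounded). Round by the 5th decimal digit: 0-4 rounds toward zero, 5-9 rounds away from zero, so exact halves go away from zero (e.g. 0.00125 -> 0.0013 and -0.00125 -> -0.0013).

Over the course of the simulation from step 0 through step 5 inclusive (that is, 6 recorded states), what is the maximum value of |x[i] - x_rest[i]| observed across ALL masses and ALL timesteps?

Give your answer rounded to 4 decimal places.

Answer: 3.5000

Derivation:
Step 0: x=[4.0000 4.0000 7.0000 11.0000] v=[0.0000 0.0000 0.0000 0.0000]
Step 1: x=[1.0000 5.5000 8.0000 10.0000] v=[-6.0000 3.0000 2.0000 -2.0000]
Step 2: x=[-0.5000 6.0000 8.5000 10.0000] v=[-3.0000 1.0000 1.0000 0.0000]
Step 3: x=[1.5000 4.5000 8.0000 11.5000] v=[4.0000 -3.0000 -1.0000 3.0000]
Step 4: x=[3.5000 3.2500 7.5000 12.5000] v=[4.0000 -2.5000 -1.0000 2.0000]
Step 5: x=[2.2500 4.2500 7.7500 11.5000] v=[-2.5000 2.0000 0.5000 -2.0000]
Max displacement = 3.5000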